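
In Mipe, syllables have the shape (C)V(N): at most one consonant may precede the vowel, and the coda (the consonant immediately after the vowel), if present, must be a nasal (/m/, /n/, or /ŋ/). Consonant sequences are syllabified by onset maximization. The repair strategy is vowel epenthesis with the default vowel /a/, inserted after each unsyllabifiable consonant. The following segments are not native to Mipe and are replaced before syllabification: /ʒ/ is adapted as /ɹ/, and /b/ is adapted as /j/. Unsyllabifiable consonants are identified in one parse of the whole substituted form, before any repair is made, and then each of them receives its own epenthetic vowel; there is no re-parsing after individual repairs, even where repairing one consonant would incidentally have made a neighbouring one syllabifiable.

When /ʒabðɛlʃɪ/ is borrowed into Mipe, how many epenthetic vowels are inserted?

After substitution the input is /ɹajðɛlʃɪ/.
The unsyllabifiable consonants are /j/, /l/; each receives one epenthetic vowel.

2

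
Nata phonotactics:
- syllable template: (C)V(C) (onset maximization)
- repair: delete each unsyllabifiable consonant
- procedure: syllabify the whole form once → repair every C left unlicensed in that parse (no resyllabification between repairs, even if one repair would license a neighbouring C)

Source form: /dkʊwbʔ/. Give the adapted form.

kʊw

Under (C)V(C), the unsyllabifiable consonants are /d/, /b/, /ʔ/ (at most one coda consonant is licensed; onsets are limited to one consonant).
Deletion applies to /d/, /b/, /ʔ/.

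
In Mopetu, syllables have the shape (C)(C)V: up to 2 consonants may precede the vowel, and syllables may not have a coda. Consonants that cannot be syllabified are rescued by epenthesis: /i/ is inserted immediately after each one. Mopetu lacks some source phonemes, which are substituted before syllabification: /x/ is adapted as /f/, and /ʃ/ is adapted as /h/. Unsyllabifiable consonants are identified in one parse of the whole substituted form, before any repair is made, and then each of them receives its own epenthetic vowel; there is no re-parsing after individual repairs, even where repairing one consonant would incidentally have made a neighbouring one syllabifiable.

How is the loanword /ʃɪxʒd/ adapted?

hɪfiʒidi

Substitution: /ʃ/ → /h/, /x/ → /f/, giving /hɪfʒd/.
Under (C)(C)V, the unsyllabifiable consonants are /f/, /ʒ/, /d/ (no codas are permitted; onsets may contain at most 2 consonants).
Each unlicensed consonant becomes the onset of a new syllable: /f/ → /fi/, /ʒ/ → /ʒi/, /d/ → /di/.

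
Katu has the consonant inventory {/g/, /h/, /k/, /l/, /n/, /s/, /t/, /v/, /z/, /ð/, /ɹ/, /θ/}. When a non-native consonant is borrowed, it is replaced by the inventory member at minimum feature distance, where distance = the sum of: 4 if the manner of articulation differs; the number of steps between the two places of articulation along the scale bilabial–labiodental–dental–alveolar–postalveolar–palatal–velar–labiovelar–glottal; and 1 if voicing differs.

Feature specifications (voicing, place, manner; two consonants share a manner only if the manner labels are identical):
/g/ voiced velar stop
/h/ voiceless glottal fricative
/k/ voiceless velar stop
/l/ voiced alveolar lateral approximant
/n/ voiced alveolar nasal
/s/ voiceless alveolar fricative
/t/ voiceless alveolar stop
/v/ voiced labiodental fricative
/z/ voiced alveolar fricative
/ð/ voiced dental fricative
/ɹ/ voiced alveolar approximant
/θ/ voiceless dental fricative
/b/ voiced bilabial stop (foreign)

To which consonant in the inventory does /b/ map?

/t/ is closest: same manner (stop), place distance 3 (bilabial→alveolar), voicing differs (+1); total 4. Next closest is /v/ at distance 5.

t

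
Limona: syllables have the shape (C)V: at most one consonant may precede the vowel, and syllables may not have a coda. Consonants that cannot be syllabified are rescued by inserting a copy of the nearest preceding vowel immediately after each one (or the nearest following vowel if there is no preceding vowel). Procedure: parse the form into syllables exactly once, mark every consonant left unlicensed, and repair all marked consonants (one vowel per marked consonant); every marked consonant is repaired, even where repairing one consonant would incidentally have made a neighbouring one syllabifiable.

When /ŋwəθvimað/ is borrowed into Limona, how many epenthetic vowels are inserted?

The unsyllabifiable consonants are /ŋ/, /θ/, /ð/; each receives one epenthetic vowel.

3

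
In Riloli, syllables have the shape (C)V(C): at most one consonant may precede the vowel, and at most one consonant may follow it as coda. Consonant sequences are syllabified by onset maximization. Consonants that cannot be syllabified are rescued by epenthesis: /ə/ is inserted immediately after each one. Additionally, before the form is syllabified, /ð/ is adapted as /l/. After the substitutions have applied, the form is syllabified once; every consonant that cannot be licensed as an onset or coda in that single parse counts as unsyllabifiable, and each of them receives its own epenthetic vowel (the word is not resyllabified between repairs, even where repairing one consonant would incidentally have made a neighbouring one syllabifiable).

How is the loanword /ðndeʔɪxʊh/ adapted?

lənədeʔɪxʊh

Substitution: /ð/ → /l/, giving /lndeʔɪxʊh/.
Under (C)V(C), the unsyllabifiable consonants are /l/, /n/ (at most one coda consonant is licensed; onsets are limited to one consonant).
Epenthesis after each stranded consonant: /l/ → /lə/, /n/ → /nə/.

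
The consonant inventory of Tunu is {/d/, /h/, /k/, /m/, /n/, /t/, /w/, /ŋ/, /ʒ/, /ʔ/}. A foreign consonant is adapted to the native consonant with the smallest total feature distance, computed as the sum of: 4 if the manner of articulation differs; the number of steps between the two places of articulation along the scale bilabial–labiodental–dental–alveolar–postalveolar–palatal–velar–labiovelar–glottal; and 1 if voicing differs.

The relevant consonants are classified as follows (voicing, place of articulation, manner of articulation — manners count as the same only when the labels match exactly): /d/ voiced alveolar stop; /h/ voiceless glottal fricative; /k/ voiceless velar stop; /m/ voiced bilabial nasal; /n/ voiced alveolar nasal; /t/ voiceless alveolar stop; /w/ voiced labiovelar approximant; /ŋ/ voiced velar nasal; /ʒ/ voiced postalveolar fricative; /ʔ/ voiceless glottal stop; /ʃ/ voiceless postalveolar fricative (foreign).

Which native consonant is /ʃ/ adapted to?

/ʒ/ is closest: same manner (fricative), place distance 0 (postalveolar→postalveolar), voicing differs (+1); total 1. Next closest is /h/ at distance 4.

ʒ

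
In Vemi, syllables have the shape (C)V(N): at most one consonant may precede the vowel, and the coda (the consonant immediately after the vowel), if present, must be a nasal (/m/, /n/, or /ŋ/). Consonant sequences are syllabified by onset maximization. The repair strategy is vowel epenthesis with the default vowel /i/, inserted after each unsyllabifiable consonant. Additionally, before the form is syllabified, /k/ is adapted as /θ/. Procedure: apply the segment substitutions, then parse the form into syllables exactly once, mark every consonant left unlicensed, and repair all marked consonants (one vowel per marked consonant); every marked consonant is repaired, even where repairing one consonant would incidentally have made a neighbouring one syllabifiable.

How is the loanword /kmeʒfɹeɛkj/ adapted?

Substitution: /k/ → /θ/, giving /θmeʒfɹeɛθj/.
The consonants /θ/, /ʒ/, /f/, /θ/, /j/ cannot be parsed into a legal (C)V(N) syllable (only a nasal (/m/, /n/, or /ŋ/) is licensed in coda position; onsets are limited to one consonant).
Epenthesis after each stranded consonant: /θ/ → /θi/, /ʒ/ → /ʒi/, /f/ → /fi/, /θ/ → /θi/, /j/ → /ji/.

θimeʒifiɹeɛθiji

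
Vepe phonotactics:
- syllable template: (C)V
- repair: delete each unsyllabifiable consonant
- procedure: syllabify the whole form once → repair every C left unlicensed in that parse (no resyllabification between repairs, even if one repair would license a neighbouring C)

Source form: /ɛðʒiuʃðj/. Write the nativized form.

The consonants /ð/, /ʃ/, /ð/, /j/ cannot be parsed into a legal (C)V syllable (no codas are permitted; onsets are limited to one consonant).
Deleting the stranded consonants removes /ð/, /ʃ/, /ð/, /j/.

ɛʒiu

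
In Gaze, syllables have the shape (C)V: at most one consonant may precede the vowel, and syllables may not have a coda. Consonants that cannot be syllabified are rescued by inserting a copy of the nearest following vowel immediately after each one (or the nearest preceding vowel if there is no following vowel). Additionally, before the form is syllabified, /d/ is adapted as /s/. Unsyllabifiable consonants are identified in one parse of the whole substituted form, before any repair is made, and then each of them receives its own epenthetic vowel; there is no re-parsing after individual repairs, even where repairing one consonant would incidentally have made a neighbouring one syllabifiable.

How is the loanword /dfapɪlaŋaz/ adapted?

Substitution: /d/ → /s/, giving /sfapɪlaŋaz/.
Syllabifying with onset maximization leaves /s/, /z/ stranded (no codas are permitted; onsets are limited to one consonant).
Each unlicensed consonant becomes the onset of a new syllable: /s/ → /sa/, /z/ → /za/.

safapɪlaŋaza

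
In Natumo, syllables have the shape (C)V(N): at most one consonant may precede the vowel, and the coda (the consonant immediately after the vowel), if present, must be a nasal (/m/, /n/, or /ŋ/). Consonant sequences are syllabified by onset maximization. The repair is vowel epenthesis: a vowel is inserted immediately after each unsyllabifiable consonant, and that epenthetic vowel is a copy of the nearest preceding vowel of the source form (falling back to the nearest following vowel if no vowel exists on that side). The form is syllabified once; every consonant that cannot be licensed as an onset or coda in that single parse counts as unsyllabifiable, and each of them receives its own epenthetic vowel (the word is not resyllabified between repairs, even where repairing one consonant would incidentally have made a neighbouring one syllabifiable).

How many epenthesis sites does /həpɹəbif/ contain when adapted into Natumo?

2

The unsyllabifiable consonants are /p/, /f/; each receives one epenthetic vowel.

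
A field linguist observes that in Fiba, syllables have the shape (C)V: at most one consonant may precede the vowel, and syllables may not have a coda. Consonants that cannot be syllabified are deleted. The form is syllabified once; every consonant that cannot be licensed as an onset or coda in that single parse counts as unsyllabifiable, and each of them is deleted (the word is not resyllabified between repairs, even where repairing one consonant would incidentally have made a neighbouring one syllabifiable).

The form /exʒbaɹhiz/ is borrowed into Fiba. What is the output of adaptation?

ebahi

Syllabifying with onset maximization leaves /x/, /ʒ/, /ɹ/, /z/ stranded (no codas are permitted; onsets are limited to one consonant).
Deleting the stranded consonants removes /x/, /ʒ/, /ɹ/, /z/.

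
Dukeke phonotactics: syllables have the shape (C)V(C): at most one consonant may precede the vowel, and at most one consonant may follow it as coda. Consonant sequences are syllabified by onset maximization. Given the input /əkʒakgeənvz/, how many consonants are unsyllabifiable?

The consonants /v/, /z/ cannot be parsed into a legal (C)V(C) syllable (at most one coda consonant is licensed; onsets are limited to one consonant).

2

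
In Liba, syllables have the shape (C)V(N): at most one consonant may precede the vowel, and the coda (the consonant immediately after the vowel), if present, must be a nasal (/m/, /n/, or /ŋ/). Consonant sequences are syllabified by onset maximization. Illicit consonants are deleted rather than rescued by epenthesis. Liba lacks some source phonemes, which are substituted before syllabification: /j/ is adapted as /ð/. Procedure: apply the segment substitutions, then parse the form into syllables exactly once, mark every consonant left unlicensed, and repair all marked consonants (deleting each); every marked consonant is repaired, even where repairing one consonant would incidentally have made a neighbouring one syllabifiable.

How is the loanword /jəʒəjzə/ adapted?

Substitution: /j/ → /ð/, giving /ðəʒəðzə/.
Syllabifying with onset maximization leaves /ð/ stranded (only a nasal (/m/, /n/, or /ŋ/) is licensed in coda position; onsets are limited to one consonant).
Each unlicensed consonant is deleted: /ð/.

ðəʒəzə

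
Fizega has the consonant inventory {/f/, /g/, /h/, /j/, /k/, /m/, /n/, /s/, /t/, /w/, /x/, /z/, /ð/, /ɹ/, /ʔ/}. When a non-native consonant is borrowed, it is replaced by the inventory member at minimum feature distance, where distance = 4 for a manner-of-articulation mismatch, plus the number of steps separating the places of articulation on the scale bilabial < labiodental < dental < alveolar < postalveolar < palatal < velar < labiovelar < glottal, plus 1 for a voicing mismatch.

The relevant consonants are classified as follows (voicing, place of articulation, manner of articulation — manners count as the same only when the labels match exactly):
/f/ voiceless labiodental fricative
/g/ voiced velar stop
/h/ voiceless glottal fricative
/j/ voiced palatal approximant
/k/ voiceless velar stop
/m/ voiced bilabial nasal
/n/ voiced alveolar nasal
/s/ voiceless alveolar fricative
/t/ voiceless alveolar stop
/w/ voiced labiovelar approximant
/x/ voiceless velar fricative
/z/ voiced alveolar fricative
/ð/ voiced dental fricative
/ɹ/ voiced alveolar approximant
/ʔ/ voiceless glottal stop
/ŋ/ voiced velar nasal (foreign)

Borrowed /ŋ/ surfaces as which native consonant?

n

/n/ is closest: same manner (nasal), place distance 3 (velar→alveolar), same voicing; total 3. Next closest is /g/ at distance 4.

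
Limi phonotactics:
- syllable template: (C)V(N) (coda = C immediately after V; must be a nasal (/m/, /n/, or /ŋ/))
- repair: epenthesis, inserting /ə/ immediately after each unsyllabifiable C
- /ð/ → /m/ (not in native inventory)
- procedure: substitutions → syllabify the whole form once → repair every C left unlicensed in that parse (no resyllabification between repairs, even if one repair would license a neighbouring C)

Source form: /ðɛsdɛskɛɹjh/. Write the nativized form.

Substitution: /ð/ → /m/, giving /mɛsdɛskɛɹjh/.
The consonants /s/, /s/, /ɹ/, /j/, /h/ cannot be parsed into a legal (C)V(N) syllable (only a nasal (/m/, /n/, or /ŋ/) is licensed in coda position; onsets are limited to one consonant).
Inserting the epenthetic vowel yields /s/ → /sə/, /s/ → /sə/, /ɹ/ → /ɹə/, /j/ → /jə/, /h/ → /hə/.

mɛsədɛsəkɛɹəjəhə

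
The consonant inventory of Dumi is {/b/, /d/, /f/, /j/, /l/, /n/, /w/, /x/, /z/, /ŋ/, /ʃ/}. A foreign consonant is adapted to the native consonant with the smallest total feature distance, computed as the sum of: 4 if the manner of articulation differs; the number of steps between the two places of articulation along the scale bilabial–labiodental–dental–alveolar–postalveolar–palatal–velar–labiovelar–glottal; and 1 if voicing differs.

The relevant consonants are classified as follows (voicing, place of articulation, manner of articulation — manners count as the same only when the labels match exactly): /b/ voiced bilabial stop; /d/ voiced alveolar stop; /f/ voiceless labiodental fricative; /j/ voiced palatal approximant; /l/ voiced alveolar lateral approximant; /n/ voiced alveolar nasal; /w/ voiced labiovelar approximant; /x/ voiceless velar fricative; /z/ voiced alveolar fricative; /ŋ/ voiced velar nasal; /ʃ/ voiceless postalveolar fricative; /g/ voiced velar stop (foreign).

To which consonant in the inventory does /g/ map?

d

/d/ is closest: same manner (stop), place distance 3 (velar→alveolar), same voicing; total 3. Next closest is /ŋ/ at distance 4.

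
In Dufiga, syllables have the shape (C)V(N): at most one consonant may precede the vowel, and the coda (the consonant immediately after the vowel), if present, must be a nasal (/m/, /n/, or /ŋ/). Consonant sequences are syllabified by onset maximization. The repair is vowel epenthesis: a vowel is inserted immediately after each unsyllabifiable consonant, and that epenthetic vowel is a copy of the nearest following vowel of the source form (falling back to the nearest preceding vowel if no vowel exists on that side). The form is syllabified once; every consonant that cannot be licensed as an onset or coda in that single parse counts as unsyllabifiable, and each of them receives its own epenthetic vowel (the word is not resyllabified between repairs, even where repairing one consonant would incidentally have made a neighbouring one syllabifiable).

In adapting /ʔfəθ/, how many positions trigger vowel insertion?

2

The unsyllabifiable consonants are /ʔ/, /θ/; each receives one epenthetic vowel.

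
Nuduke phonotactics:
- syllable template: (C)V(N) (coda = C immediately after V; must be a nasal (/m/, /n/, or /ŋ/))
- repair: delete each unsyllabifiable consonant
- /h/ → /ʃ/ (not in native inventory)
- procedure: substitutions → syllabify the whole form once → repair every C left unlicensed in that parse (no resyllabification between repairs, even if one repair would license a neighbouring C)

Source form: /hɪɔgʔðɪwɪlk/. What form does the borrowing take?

ʃɪɔðɪwɪ

Substitution: /h/ → /ʃ/, giving /ʃɪɔgʔðɪwɪlk/.
Under (C)V(N), the unsyllabifiable consonants are /g/, /ʔ/, /l/, /k/ (only a nasal (/m/, /n/, or /ŋ/) is licensed in coda position; onsets are limited to one consonant).
Deleting the stranded consonants removes /g/, /ʔ/, /l/, /k/.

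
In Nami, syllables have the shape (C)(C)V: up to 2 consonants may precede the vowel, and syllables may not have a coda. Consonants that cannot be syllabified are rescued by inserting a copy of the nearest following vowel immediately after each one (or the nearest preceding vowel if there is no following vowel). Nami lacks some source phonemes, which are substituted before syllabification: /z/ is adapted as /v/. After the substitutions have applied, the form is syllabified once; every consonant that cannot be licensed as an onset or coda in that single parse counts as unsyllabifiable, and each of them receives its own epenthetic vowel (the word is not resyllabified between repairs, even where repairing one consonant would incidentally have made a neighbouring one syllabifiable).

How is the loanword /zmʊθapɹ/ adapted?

Substitution: /z/ → /v/, giving /vmʊθapɹ/.
Syllabifying with onset maximization leaves /p/, /ɹ/ stranded (no codas are permitted; onsets may contain at most 2 consonants).
Inserting the epenthetic vowel yields /p/ → /pa/, /ɹ/ → /ɹa/.

vmʊθapaɹa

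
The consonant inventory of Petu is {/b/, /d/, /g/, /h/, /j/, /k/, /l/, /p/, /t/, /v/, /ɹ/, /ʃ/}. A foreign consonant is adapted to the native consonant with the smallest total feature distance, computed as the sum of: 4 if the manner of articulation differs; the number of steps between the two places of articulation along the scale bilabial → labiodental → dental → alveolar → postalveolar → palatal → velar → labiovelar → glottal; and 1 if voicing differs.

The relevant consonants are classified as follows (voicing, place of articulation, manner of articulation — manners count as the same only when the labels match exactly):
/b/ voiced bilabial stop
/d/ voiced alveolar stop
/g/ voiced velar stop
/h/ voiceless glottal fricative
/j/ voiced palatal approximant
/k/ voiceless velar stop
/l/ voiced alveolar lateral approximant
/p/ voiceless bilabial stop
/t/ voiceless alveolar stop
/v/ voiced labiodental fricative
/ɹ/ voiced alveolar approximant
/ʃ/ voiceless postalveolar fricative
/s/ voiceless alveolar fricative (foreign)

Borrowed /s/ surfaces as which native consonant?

/ʃ/ is closest: same manner (fricative), place distance 1 (alveolar→postalveolar), same voicing; total 1. Next closest is /v/ at distance 3.

ʃ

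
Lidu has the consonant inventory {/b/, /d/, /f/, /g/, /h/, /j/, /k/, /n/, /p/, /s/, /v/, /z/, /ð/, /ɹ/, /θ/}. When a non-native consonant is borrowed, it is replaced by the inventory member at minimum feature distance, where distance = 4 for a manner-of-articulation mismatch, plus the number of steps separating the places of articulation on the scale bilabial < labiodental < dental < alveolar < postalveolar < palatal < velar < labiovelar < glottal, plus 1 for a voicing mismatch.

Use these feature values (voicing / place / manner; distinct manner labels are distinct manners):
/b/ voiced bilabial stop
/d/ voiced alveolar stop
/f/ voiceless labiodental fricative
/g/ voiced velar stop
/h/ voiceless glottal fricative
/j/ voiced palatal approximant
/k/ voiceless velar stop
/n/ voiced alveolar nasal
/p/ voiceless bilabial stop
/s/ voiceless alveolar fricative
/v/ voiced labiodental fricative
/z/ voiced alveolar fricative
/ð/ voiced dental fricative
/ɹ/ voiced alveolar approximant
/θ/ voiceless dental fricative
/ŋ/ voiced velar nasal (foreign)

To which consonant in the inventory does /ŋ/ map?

/n/ is closest: same manner (nasal), place distance 3 (velar→alveolar), same voicing; total 3. Next closest is /g/ at distance 4.

n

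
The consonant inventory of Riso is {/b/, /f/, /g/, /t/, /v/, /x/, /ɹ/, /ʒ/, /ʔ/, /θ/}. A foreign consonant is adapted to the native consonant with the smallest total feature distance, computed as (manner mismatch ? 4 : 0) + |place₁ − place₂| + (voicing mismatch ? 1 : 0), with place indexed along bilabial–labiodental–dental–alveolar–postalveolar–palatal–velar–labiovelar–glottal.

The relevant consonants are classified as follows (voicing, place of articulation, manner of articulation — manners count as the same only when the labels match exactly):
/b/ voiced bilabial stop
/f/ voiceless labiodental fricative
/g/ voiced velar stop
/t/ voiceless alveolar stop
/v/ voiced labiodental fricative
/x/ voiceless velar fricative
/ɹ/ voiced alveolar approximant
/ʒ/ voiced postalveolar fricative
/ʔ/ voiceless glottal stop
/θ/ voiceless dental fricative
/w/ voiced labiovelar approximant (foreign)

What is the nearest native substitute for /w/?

ɹ

/ɹ/ is closest: same manner (approximant), place distance 4 (labiovelar→alveolar), same voicing; total 4. Next closest is /g/ at distance 5.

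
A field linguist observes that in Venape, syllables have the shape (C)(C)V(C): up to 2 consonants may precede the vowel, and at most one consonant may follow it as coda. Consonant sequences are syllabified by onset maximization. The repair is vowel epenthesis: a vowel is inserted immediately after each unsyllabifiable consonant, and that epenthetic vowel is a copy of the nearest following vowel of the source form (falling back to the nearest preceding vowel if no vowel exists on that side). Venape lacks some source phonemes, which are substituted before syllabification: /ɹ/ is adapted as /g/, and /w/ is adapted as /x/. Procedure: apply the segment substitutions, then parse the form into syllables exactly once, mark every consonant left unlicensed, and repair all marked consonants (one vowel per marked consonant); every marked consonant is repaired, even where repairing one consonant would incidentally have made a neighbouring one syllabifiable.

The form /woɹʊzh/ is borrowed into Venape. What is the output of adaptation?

xogʊzhʊ

Substitution: /w/ → /x/, /ɹ/ → /g/, giving /xogʊzh/.
The consonants /h/ cannot be parsed into a legal (C)(C)V(C) syllable (at most one coda consonant is licensed; onsets may contain at most 2 consonants).
Epenthesis after each stranded consonant: /h/ → /hʊ/.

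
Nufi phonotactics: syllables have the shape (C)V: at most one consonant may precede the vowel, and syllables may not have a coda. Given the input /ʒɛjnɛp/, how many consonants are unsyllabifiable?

2

Syllabifying with onset maximization leaves /j/, /p/ stranded (no codas are permitted; onsets are limited to one consonant).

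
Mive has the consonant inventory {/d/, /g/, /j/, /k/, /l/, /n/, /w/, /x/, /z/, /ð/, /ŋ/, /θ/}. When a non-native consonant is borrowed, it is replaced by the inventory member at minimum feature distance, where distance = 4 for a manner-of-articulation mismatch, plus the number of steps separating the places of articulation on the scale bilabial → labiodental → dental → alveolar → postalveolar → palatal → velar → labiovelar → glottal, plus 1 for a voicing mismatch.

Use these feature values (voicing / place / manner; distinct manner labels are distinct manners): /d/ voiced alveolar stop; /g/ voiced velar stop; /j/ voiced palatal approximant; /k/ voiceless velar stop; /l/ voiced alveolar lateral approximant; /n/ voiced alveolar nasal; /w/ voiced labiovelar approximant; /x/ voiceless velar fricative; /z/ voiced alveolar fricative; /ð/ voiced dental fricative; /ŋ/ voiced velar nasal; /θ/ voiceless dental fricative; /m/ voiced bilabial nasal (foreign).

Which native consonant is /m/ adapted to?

/n/ is closest: same manner (nasal), place distance 3 (bilabial→alveolar), same voicing; total 3. Next closest is /ð/ at distance 6.

n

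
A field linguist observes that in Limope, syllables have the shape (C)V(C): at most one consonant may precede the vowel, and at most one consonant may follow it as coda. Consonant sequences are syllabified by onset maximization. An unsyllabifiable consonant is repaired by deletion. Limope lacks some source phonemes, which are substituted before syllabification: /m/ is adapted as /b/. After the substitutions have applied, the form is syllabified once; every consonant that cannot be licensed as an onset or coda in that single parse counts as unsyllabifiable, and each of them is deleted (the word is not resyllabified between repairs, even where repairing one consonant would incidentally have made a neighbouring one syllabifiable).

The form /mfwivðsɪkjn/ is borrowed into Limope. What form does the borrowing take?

Substitution: /m/ → /b/, giving /bfwivðsɪkjn/.
Under (C)V(C), the unsyllabifiable consonants are /b/, /f/, /ð/, /j/, /n/ (at most one coda consonant is licensed; onsets are limited to one consonant).
Deletion applies to /b/, /f/, /ð/, /j/, /n/.

wivsɪk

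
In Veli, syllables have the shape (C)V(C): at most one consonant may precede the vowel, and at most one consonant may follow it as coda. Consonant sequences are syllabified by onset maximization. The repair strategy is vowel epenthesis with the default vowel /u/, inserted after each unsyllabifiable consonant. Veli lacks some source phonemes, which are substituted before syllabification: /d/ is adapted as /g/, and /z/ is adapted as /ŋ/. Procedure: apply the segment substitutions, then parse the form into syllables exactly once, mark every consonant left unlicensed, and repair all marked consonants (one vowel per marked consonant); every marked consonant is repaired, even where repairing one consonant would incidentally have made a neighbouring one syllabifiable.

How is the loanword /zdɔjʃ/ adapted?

ŋugɔjʃu

Substitution: /z/ → /ŋ/, /d/ → /g/, giving /ŋgɔjʃ/.
The consonants /ŋ/, /ʃ/ cannot be parsed into a legal (C)V(C) syllable (at most one coda consonant is licensed; onsets are limited to one consonant).
Epenthesis after each stranded consonant: /ŋ/ → /ŋu/, /ʃ/ → /ʃu/.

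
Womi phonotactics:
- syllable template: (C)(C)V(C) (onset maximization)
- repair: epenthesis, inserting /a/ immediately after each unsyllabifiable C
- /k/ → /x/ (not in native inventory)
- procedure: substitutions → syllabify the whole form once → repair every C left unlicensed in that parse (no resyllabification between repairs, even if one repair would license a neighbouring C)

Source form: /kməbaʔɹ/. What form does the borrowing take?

Substitution: /k/ → /x/, giving /xməbaʔɹ/.
The consonants /ɹ/ cannot be parsed into a legal (C)(C)V(C) syllable (at most one coda consonant is licensed; onsets may contain at most 2 consonants).
Each unlicensed consonant becomes the onset of a new syllable: /ɹ/ → /ɹa/.

xməbaʔɹa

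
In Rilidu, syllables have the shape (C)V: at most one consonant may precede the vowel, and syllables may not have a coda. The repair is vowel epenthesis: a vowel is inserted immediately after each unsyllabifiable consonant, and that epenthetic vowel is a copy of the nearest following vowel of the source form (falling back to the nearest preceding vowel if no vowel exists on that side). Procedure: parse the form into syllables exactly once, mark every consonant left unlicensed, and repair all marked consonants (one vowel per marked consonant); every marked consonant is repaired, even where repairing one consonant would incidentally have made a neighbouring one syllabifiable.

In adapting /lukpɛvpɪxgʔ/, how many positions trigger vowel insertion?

5

The unsyllabifiable consonants are /k/, /v/, /x/, /g/, /ʔ/; each receives one epenthetic vowel.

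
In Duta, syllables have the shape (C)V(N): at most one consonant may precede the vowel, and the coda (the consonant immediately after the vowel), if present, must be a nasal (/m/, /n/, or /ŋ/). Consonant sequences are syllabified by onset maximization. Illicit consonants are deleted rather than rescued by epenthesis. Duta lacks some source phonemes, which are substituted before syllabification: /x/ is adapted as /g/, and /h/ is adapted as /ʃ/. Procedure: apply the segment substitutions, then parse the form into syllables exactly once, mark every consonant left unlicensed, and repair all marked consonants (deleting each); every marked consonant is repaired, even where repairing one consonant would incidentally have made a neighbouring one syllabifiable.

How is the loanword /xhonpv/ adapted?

ʃon

Substitution: /x/ → /g/, /h/ → /ʃ/, giving /gʃonpv/.
Under (C)V(N), the unsyllabifiable consonants are /g/, /p/, /v/ (only a nasal (/m/, /n/, or /ŋ/) is licensed in coda position; onsets are limited to one consonant).
Each unlicensed consonant is deleted: /g/, /p/, /v/.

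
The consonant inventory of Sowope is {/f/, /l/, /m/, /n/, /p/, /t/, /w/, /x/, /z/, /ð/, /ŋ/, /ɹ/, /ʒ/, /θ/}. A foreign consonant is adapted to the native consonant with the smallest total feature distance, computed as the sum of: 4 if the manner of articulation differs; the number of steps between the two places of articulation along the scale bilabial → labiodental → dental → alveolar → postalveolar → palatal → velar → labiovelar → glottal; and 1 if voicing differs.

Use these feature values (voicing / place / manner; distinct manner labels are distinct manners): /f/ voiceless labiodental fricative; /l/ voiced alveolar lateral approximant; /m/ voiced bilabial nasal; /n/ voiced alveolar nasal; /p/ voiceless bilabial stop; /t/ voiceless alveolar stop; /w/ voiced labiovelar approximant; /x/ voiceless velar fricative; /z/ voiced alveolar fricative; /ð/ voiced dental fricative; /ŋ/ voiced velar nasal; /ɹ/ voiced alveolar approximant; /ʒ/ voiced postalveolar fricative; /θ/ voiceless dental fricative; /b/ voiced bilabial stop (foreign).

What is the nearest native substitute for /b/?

p

/p/ is closest: same manner (stop), place distance 0 (bilabial→bilabial), voicing differs (+1); total 1. Next closest is /m/ at distance 4.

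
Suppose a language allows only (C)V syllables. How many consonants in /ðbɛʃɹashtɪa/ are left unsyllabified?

Syllabifying with onset maximization leaves /ð/, /ʃ/, /s/, /h/ stranded (no codas are permitted; onsets are limited to one consonant).

4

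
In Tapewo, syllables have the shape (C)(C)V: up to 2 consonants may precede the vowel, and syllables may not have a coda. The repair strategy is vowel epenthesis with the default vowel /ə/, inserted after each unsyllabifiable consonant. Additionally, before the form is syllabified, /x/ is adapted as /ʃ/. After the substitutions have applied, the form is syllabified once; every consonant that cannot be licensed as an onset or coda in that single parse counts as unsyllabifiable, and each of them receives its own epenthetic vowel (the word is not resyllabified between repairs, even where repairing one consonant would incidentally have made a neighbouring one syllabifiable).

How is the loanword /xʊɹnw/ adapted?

ʃʊɹənəwə

Substitution: /x/ → /ʃ/, giving /ʃʊɹnw/.
Syllabifying with onset maximization leaves /ɹ/, /n/, /w/ stranded (no codas are permitted; onsets may contain at most 2 consonants).
Inserting the epenthetic vowel yields /ɹ/ → /ɹə/, /n/ → /nə/, /w/ → /wə/.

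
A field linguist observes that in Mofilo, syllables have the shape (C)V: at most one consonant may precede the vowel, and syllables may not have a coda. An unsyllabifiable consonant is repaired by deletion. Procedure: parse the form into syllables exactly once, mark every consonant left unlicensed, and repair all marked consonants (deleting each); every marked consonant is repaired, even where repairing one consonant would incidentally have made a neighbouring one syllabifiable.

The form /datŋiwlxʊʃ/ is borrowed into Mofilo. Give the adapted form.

The consonants /t/, /w/, /l/, /ʃ/ cannot be parsed into a legal (C)V syllable (no codas are permitted; onsets are limited to one consonant).
Deletion applies to /t/, /w/, /l/, /ʃ/.

daŋixʊ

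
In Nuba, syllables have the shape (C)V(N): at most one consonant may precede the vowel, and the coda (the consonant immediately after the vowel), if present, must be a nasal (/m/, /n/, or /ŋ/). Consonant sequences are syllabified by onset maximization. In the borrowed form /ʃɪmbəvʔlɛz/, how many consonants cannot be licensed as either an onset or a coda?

3

Under (C)V(N), the unsyllabifiable consonants are /v/, /ʔ/, /z/ (only a nasal (/m/, /n/, or /ŋ/) is licensed in coda position; onsets are limited to one consonant).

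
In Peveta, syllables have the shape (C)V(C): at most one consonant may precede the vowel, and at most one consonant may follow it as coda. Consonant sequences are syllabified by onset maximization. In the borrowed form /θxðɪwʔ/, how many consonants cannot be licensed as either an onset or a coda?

3

Under (C)V(C), the unsyllabifiable consonants are /θ/, /x/, /ʔ/ (at most one coda consonant is licensed; onsets are limited to one consonant).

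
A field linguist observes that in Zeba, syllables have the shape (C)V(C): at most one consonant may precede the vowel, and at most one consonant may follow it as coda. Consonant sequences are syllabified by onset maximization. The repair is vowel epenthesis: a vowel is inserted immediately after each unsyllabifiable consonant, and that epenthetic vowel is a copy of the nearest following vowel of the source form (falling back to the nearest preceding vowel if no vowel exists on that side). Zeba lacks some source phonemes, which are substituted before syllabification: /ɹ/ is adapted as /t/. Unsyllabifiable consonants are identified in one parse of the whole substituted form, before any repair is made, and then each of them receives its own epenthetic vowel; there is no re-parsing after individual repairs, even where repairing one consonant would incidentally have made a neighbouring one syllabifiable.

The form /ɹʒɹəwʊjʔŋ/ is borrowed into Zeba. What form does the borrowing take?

təʒətəwʊjʔʊŋʊ

Substitution: /ɹ/ → /t/, giving /tʒtəwʊjʔŋ/.
The consonants /t/, /ʒ/, /ʔ/, /ŋ/ cannot be parsed into a legal (C)V(C) syllable (at most one coda consonant is licensed; onsets are limited to one consonant).
Each unlicensed consonant becomes the onset of a new syllable: /t/ → /tə/, /ʒ/ → /ʒə/, /ʔ/ → /ʔʊ/, /ŋ/ → /ŋʊ/.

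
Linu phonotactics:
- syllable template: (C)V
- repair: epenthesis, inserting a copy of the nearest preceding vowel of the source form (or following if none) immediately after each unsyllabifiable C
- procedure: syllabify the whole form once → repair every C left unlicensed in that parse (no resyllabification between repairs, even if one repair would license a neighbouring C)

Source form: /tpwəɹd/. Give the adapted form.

Under (C)V, the unsyllabifiable consonants are /t/, /p/, /ɹ/, /d/ (no codas are permitted; onsets are limited to one consonant).
Each unlicensed consonant becomes the onset of a new syllable: /t/ → /tə/, /p/ → /pə/, /ɹ/ → /ɹə/, /d/ → /də/.

təpəwəɹədə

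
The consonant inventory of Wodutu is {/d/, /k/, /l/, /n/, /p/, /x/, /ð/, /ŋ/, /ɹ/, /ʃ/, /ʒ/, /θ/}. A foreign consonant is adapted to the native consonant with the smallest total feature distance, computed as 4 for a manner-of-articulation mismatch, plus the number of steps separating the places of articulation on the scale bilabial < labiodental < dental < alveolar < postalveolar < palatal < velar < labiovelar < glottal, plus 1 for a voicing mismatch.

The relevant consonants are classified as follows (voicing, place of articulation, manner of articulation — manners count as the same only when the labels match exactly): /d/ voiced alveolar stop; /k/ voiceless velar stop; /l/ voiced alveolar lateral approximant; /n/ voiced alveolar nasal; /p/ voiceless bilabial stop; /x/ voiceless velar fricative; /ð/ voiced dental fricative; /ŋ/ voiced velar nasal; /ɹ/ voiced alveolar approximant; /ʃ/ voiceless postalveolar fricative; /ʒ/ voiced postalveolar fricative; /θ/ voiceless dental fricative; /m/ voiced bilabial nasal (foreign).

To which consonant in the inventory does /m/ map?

n

/n/ is closest: same manner (nasal), place distance 3 (bilabial→alveolar), same voicing; total 3. Next closest is /p/ at distance 5.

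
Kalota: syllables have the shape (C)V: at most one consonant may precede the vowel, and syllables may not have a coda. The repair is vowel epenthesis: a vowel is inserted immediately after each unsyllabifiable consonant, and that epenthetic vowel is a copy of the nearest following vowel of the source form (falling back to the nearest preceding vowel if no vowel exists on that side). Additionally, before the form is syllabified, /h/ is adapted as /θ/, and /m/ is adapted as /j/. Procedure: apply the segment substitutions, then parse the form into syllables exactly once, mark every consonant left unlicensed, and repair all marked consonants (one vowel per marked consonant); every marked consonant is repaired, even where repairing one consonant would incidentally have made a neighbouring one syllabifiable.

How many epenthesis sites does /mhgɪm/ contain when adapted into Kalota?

After substitution the input is /jθgɪj/.
The unsyllabifiable consonants are /j/, /θ/, /j/; each receives one epenthetic vowel.

3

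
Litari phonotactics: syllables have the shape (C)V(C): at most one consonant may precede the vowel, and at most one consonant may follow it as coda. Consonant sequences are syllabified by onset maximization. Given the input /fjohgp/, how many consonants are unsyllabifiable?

Syllabifying with onset maximization leaves /f/, /g/, /p/ stranded (at most one coda consonant is licensed; onsets are limited to one consonant).

3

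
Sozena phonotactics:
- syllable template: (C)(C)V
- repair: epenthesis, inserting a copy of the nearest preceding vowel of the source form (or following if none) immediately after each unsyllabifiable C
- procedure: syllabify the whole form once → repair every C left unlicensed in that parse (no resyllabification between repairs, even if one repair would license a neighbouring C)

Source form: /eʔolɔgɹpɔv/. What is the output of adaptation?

eʔolɔgɔɹpɔvɔ

Syllabifying with onset maximization leaves /g/, /v/ stranded (no codas are permitted; onsets may contain at most 2 consonants).
Epenthesis after each stranded consonant: /g/ → /gɔ/, /v/ → /vɔ/.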